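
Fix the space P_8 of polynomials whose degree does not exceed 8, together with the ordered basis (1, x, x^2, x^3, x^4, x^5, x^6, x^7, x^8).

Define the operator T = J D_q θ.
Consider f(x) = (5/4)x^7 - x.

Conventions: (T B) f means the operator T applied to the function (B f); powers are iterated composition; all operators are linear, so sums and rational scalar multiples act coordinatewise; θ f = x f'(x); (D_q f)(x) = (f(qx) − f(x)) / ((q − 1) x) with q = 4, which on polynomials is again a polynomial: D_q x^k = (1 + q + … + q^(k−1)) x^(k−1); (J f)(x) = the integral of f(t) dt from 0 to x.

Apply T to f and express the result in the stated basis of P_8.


the image equals g(x) = (27305/4)x^7 - x

θ f = (35/4)x^7 - x
D_q θ f = (191135/4)x^6 - 1
J D_q θ f = (27305/4)x^7 - x


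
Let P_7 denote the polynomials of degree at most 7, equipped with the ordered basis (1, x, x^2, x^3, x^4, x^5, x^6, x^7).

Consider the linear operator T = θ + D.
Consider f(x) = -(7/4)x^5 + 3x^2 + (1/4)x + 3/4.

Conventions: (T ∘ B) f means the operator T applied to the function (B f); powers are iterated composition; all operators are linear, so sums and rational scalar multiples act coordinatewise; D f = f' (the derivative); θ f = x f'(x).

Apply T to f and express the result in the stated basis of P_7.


θ f = -(35/4)x^5 + 6x^2 + (1/4)x
D f = -(35/4)x^4 + 6x + 1/4
(θ + D) f = -(35/4)x^5 - (35/4)x^4 + 6x^2 + (25/4)x + 1/4

g(x) = -(35/4)x^5 - (35/4)x^4 + 6x^2 + (25/4)x + 1/4


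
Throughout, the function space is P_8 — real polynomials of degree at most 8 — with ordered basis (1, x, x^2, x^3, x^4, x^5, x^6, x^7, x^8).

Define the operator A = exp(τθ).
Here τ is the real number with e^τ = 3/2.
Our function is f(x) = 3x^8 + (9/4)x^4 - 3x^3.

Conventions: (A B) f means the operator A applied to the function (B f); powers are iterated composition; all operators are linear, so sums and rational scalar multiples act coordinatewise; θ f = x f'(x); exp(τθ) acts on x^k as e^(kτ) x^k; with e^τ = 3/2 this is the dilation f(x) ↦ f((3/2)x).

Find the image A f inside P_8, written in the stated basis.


exp(τθ) x^k = e^(kτ) x^k; with e^τ = 3/2 this sends x^k to (3/2)^k x^k
x^3 ↦ 27/8 x^3
x^4 ↦ 81/16 x^4
x^8 ↦ 6561/256 x^8
applying this coordinatewise to f: exp(τθ) f = (19683/256)x^8 + (729/64)x^4 - (81/8)x^3

g(x) = (19683/256)x^8 + (729/64)x^4 - (81/8)x^3


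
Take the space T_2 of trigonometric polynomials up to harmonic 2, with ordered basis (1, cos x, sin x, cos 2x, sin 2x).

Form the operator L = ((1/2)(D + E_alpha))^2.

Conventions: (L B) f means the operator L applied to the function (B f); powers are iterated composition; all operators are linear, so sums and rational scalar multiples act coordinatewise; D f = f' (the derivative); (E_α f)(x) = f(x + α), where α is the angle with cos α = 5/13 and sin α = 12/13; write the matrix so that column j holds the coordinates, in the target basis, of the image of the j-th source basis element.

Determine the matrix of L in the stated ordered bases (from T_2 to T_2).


image of 1: 1/4
image of cos x: -(150/169)cos x - (125/338)sin x
image of sin x: (125/338)cos x - (150/169)sin x
image of cos 2x: -(195603/114244)cos 2x + (27251/28561)sin 2x
image of sin 2x: -(27251/28561)cos 2x - (195603/114244)sin 2x
each image's coordinates form column j of the matrix

the matrix is [[1/4, 0, 0, 0, 0]; [0, -150/169, 125/338, 0, 0]; [0, -125/338, -150/169, 0, 0]; [0, 0, 0, -195603/114244, -27251/28561]; [0, 0, 0, 27251/28561, -195603/114244]] (rows listed top to bottom)


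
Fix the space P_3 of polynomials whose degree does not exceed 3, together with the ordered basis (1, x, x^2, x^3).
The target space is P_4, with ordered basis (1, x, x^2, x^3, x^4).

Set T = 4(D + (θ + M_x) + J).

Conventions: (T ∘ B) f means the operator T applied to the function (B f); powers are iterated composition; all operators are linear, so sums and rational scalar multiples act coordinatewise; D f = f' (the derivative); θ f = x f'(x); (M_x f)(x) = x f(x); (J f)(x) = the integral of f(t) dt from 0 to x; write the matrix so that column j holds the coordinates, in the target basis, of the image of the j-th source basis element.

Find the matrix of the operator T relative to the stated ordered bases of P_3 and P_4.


image of 1: 8x
image of x: 6x^2 + 4x + 4
image of x^2: (16/3)x^3 + 8x^2 + 8x
image of x^3: 5x^4 + 12x^3 + 12x^2
each image's coordinates form column j of the matrix

the matrix is [[0, 4, 0, 0]; [8, 4, 8, 0]; [0, 6, 8, 12]; [0, 0, 16/3, 12]; [0, 0, 0, 5]] (rows listed top to bottom)


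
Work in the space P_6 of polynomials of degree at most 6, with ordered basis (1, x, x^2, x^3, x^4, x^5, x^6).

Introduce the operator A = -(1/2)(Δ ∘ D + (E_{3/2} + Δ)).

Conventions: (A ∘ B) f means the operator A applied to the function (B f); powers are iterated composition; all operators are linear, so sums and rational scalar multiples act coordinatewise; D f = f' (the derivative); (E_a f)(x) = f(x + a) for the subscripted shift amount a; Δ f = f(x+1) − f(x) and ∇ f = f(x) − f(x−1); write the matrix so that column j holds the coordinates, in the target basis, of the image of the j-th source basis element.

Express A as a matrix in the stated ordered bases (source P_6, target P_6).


image of 1: -1/2
image of x: -(1/2)x - 5/4
image of x^2: -(1/2)x^2 - (5/2)x - 21/8
image of x^3: -(1/2)x^3 - (15/4)x^2 - (63/8)x - 59/16
image of x^4: -(1/2)x^4 - 5x^3 - (63/4)x^2 - (59/4)x - 161/32
image of x^5: -(1/2)x^5 - (25/4)x^4 - (105/4)x^3 - (295/8)x^2 - (805/32)x - 435/64
image of x^6: -(1/2)x^6 - (15/2)x^5 - (315/8)x^4 - (295/4)x^3 - (2415/32)x^2 - (1305/32)x - 1177/128
each image's coordinates form column j of the matrix

the matrix is [[-1/2, -5/4, -21/8, -59/16, -161/32, -435/64, -1177/128]; [0, -1/2, -5/2, -63/8, -59/4, -805/32, -1305/32]; [0, 0, -1/2, -15/4, -63/4, -295/8, -2415/32]; [0, 0, 0, -1/2, -5, -105/4, -295/4]; [0, 0, 0, 0, -1/2, -25/4, -315/8]; [0, 0, 0, 0, 0, -1/2, -15/2]; [0, 0, 0, 0, 0, 0, -1/2]] (rows listed top to bottom)


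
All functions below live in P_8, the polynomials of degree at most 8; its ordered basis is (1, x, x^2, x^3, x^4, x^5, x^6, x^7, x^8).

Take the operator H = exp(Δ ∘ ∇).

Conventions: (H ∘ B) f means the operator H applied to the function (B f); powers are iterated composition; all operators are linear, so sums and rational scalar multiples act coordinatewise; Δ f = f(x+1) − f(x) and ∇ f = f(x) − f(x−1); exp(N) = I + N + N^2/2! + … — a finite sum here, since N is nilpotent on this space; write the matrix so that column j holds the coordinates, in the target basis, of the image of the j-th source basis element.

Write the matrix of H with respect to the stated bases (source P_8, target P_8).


the matrix is [[1, 0, 2, 0, 14, 0, 182, 0, 3614]; [0, 1, 0, 6, 0, 70, 0, 1274, 0]; [0, 0, 1, 0, 12, 0, 210, 0, 5096]; [0, 0, 0, 1, 0, 20, 0, 490, 0]; [0, 0, 0, 0, 1, 0, 30, 0, 980]; [0, 0, 0, 0, 0, 1, 0, 42, 0]; [0, 0, 0, 0, 0, 0, 1, 0, 56]; [0, 0, 0, 0, 0, 0, 0, 1, 0]; [0, 0, 0, 0, 0, 0, 0, 0, 1]] (rows listed top to bottom)

image of 1: 1
image of x: x
image of x^2: x^2 + 2
image of x^3: x^3 + 6x
image of x^4: x^4 + 12x^2 + 14
image of x^5: x^5 + 20x^3 + 70x
image of x^6: x^6 + 30x^4 + 210x^2 + 182
image of x^7: x^7 + 42x^5 + 490x^3 + 1274x
image of x^8: x^8 + 56x^6 + 980x^4 + 5096x^2 + 3614
each image's coordinates form column j of the matrix


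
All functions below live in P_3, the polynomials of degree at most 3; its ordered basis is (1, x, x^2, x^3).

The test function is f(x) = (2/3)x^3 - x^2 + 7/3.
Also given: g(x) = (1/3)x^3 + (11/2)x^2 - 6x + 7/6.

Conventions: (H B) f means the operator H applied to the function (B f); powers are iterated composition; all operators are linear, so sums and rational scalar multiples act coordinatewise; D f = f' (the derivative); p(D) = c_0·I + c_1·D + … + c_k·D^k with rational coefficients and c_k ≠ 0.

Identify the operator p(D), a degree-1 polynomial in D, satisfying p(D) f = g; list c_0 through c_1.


c_0 = 1/2, c_1 = 3

D^0 f = (2/3)x^3 - x^2 + 7/3
D^1 f = 2x^2 - 2x
matching coefficients of g against c_0 f + c_1 Df + … from the top degree down determines the c_i
solution: c_0 = 1/2, c_1 = 3


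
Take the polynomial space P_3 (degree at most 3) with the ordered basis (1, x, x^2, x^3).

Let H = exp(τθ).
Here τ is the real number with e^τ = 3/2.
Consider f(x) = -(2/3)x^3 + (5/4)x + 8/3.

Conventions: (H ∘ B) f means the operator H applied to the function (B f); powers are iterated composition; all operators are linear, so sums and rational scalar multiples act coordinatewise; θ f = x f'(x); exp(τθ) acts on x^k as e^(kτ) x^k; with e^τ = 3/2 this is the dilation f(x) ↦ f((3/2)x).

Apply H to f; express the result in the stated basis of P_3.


the result is g(x) = -(9/4)x^3 + (15/8)x + 8/3

exp(τθ) x^k = e^(kτ) x^k; with e^τ = 3/2 this sends x^k to (3/2)^k x^k
x ↦ 3/2 x
x^3 ↦ 27/8 x^3
applying this coordinatewise to f: exp(τθ) f = -(9/4)x^3 + (15/8)x + 8/3


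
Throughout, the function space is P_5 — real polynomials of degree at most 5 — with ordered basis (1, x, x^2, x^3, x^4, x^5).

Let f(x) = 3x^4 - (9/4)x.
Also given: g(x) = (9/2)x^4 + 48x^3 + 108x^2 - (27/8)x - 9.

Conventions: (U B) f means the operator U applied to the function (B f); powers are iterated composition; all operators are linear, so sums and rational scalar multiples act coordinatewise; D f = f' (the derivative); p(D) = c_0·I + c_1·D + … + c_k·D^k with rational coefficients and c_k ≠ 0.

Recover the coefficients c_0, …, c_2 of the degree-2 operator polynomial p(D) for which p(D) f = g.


D^0 f = 3x^4 - (9/4)x
D^1 f = 12x^3 - 9/4
D^2 f = 36x^2
matching coefficients of g against c_0 f + c_1 Df + … from the top degree down determines the c_i
solution: c_0 = 3/2, c_1 = 4, c_2 = 3

p(D) = (3/2)·I + 4·D + 3·D^2, i.e. c_0 = 3/2, c_1 = 4, c_2 = 3


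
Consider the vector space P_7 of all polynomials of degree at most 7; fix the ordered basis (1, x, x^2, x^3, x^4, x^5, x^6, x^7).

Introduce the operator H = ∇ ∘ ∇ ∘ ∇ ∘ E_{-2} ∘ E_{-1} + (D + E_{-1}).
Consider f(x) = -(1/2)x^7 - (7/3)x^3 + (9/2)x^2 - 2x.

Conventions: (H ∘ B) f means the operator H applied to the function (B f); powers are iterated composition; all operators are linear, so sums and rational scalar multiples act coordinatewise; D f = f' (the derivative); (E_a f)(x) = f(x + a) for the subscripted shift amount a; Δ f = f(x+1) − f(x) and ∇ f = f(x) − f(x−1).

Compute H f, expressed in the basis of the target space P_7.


g(x) = -(1/2)x^7 - (21/2)x^5 - (175/2)x^4 + (11221/6)x^3 - 12900x^2 + (79355/2)x - 138809/3

E_{-1} f = -(1/2)x^7 + (7/2)x^6 - (21/2)x^5 + (35/2)x^4 - (119/6)x^3 + 22x^2 - (43/2)x + 28/3
E_{-2} E_{-1} f = -(1/2)x^7 + (21/2)x^6 - (189/2)x^5 + (945/2)x^4 - (8519/6)x^3 + 2577x^2 - (5287/2)x + 1203
∇ E_{-2} E_{-1} f = -(7/2)x^6 + (147/2)x^5 - (1295/2)x^4 + (6125/2)x^3 - (16415/2)x^2 + (23685/2)x - 21655/3
∇ (∇ ∘ E_{-2} ∘ E_{-1}) f = -21x^5 + 420x^4 - 3395x^3 + 13860x^2 - 28581x + 23837
∇ ∇ (∇ ∘ E_{-2} ∘ E_{-1}) f = -105x^4 + 1890x^3 - 12915x^2 + 39690x - 46277
D f = -(7/2)x^6 - 7x^2 + 9x - 2
E_{-1} f = -(1/2)x^7 + (7/2)x^6 - (21/2)x^5 + (35/2)x^4 - (119/6)x^3 + 22x^2 - (43/2)x + 28/3
(D + E_{-1}) f = -(1/2)x^7 - (21/2)x^5 + (35/2)x^4 - (119/6)x^3 + 15x^2 - (25/2)x + 22/3
(∇ ∘ ∇ ∘ ∇ ∘ E_{-2} ∘ E_{-1} + (D + E_{-1})) f = -(1/2)x^7 - (21/2)x^5 - (175/2)x^4 + (11221/6)x^3 - 12900x^2 + (79355/2)x - 138809/3


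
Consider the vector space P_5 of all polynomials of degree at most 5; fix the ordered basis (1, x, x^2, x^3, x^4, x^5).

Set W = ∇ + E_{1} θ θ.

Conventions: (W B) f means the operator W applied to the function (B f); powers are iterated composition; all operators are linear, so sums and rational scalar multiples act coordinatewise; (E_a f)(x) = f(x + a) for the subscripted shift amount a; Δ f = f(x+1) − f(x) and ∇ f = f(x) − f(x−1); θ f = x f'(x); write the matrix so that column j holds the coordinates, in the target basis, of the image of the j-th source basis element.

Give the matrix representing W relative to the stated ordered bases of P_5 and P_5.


the matrix is [[0, 2, 3, 10, 15, 26]; [0, 1, 10, 24, 68, 120]; [0, 0, 4, 30, 90, 260]; [0, 0, 0, 9, 68, 240]; [0, 0, 0, 0, 16, 130]; [0, 0, 0, 0, 0, 25]] (rows listed top to bottom)

image of 1: 0
image of x: x + 2
image of x^2: 4x^2 + 10x + 3
image of x^3: 9x^3 + 30x^2 + 24x + 10
image of x^4: 16x^4 + 68x^3 + 90x^2 + 68x + 15
image of x^5: 25x^5 + 130x^4 + 240x^3 + 260x^2 + 120x + 26
each image's coordinates form column j of the matrix


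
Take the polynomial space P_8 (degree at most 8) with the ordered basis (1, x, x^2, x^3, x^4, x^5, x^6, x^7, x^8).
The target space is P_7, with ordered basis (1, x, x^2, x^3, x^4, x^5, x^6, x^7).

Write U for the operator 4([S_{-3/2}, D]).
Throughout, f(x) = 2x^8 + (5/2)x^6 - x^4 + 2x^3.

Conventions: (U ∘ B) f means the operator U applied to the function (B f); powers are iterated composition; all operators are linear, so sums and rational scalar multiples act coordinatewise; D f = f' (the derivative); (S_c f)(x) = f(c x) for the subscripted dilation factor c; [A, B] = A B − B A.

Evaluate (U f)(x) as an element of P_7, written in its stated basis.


D f = 16x^7 + 15x^5 - 4x^3 + 6x^2
S_{-3/2} D f = -(2187/8)x^7 - (3645/32)x^5 + (27/2)x^3 + (27/2)x^2
S_{-3/2} f = (6561/128)x^8 + (3645/128)x^6 - (81/16)x^4 - (27/4)x^3
D S_{-3/2} f = (6561/16)x^7 + (10935/64)x^5 - (81/4)x^3 - (81/4)x^2
[S_{-3/2}, D] f = -(10935/16)x^7 - (18225/64)x^5 + (135/4)x^3 + (135/4)x^2
(4([S_{-3/2}, D])) f = -(10935/4)x^7 - (18225/16)x^5 + 135x^3 + 135x^2

the result is g(x) = -(10935/4)x^7 - (18225/16)x^5 + 135x^3 + 135x^2


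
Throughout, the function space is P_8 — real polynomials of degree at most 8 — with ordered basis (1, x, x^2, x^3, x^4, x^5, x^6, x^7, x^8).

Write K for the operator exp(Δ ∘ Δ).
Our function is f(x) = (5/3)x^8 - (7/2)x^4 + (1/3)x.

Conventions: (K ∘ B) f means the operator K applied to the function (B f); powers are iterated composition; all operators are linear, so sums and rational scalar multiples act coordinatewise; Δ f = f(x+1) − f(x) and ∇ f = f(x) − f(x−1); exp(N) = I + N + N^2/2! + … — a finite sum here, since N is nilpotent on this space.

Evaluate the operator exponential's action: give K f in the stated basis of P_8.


the image equals g(x) = (5/3)x^8 + (280/3)x^6 + 560x^5 + (18179/6)x^4 + 14000x^3 + (134554/3)x^2 + (273589/3)x + 271057/3

order-1 term: (280/3)x^6 + 560x^5 + (4900/3)x^4 + 2800x^3 + (8554/3)x^2 + 1596x + 1123/3
order-2 term: 1400x^4 + 11200x^3 + 36400x^2 + 56000x + 33978
order-3 term: 5600x^2 + 33600x + 53200
order-4 term: 2800
the series for exp(Δ ∘ Δ) f terminates at order 4
exp(Δ ∘ Δ) f = (5/3)x^8 + (280/3)x^6 + 560x^5 + (18179/6)x^4 + 14000x^3 + (134554/3)x^2 + (273589/3)x + 271057/3


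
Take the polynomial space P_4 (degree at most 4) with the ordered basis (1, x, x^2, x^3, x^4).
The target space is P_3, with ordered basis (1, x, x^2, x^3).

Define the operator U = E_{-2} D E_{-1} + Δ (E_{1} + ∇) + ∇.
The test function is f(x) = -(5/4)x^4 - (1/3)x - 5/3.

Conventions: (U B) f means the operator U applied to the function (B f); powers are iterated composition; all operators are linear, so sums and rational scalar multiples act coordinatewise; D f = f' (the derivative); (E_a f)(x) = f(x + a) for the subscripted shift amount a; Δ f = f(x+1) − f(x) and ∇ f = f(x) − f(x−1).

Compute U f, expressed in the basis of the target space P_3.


E_{-1} f = -(5/4)x^4 + 5x^3 - (15/2)x^2 + (14/3)x - 31/12
D E_{-1} f = -5x^3 + 15x^2 - 15x + 14/3
E_{-2} D E_{-1} f = -5x^3 + 45x^2 - 135x + 404/3
E_{1} f = -(5/4)x^4 - 5x^3 - (15/2)x^2 - (16/3)x - 13/4
∇ f = -5x^3 + (15/2)x^2 - 5x + 11/12
(E_{1} + ∇) f = -(5/4)x^4 - 10x^3 - (31/3)x - 7/3
Δ (E_{1} + ∇) f = -5x^3 - (75/2)x^2 - 35x - 259/12
∇ f = -5x^3 + (15/2)x^2 - 5x + 11/12
(E_{-2} D E_{-1} + Δ (E_{1} + ∇) + ∇) f = -15x^3 + 15x^2 - 175x + 114

the result is g(x) = -15x^3 + 15x^2 - 175x + 114


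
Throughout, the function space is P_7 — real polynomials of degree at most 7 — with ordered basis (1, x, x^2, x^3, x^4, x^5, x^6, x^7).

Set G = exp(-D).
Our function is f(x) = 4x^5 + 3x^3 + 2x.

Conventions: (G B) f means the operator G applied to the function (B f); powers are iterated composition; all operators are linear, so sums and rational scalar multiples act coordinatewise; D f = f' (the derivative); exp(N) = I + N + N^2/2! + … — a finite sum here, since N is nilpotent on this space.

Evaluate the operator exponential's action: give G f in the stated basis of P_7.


g(x) = 4x^5 - 20x^4 + 43x^3 - 49x^2 + 31x - 9

order-1 term: -20x^4 - 9x^2 - 2
order-2 term: 40x^3 + 9x
order-3 term: -40x^2 - 3
order-4 term: 20x
order-5 term: -4
the series for exp(-D) f terminates at order 5
exp(-D) f = 4x^5 - 20x^4 + 43x^3 - 49x^2 + 31x - 9


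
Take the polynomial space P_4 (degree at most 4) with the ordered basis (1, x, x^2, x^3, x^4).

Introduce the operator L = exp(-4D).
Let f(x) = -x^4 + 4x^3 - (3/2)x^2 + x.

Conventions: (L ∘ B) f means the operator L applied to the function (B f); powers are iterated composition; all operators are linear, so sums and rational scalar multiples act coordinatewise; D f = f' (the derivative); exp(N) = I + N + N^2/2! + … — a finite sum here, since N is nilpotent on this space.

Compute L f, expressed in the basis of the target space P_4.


the result is g(x) = -x^4 + 20x^3 - (291/2)x^2 + 461x - 540

order-1 term: 16x^3 - 48x^2 + 12x - 4
order-2 term: -96x^2 + 192x - 24
order-3 term: 256x - 256
order-4 term: -256
the series for exp(-4D) f terminates at order 4
exp(-4D) f = -x^4 + 20x^3 - (291/2)x^2 + 461x - 540


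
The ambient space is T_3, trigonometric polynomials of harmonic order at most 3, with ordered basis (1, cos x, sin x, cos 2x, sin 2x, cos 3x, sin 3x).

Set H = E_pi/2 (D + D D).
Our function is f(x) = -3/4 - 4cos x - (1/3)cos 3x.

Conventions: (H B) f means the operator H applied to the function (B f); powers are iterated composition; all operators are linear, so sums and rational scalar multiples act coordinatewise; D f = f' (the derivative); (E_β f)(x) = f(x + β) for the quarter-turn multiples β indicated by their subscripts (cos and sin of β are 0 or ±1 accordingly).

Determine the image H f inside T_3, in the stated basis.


D f = 4sin x + sin 3x
D f = 4sin x + sin 3x
D D f = 4cos x + 3cos 3x
(D + D D) f = 4cos x + 4sin x + 3cos 3x + sin 3x
E_pi/2 (D + D D) f = 4cos x - 4sin x - cos 3x + 3sin 3x

the result is g(x) = 4cos x - 4sin x - cos 3x + 3sin 3x


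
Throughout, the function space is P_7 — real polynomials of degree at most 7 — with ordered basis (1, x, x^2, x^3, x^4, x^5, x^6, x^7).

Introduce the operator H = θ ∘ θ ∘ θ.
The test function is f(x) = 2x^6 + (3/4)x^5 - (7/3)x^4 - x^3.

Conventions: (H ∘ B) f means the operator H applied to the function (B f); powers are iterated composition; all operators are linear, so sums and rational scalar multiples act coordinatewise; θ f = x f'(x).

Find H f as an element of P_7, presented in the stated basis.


the result is g(x) = 432x^6 + (375/4)x^5 - (448/3)x^4 - 27x^3

θ f = 12x^6 + (15/4)x^5 - (28/3)x^4 - 3x^3
θ θ f = 72x^6 + (75/4)x^5 - (112/3)x^4 - 9x^3
θ θ θ f = 432x^6 + (375/4)x^5 - (448/3)x^4 - 27x^3


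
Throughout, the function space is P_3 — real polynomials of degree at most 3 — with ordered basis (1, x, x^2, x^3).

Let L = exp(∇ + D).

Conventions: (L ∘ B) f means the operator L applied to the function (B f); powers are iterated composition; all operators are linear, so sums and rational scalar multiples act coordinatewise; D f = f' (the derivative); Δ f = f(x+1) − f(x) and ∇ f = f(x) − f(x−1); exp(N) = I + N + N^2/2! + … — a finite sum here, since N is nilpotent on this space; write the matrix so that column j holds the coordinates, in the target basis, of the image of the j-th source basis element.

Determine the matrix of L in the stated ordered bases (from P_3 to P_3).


the matrix is [[1, 2, 3, 3]; [0, 1, 4, 9]; [0, 0, 1, 6]; [0, 0, 0, 1]] (rows listed top to bottom)

image of 1: 1
image of x: x + 2
image of x^2: x^2 + 4x + 3
image of x^3: x^3 + 6x^2 + 9x + 3
each image's coordinates form column j of the matrix


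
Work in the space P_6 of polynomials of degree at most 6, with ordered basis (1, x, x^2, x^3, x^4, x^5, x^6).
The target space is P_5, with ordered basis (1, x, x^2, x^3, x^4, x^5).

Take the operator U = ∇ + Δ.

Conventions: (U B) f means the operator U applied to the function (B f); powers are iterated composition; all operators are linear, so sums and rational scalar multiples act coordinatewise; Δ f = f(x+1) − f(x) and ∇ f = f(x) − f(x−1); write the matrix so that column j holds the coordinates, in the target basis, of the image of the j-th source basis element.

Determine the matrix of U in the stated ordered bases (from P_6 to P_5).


image of 1: 0
image of x: 2
image of x^2: 4x
image of x^3: 6x^2 + 2
image of x^4: 8x^3 + 8x
image of x^5: 10x^4 + 20x^2 + 2
image of x^6: 12x^5 + 40x^3 + 12x
each image's coordinates form column j of the matrix

the matrix is [[0, 2, 0, 2, 0, 2, 0]; [0, 0, 4, 0, 8, 0, 12]; [0, 0, 0, 6, 0, 20, 0]; [0, 0, 0, 0, 8, 0, 40]; [0, 0, 0, 0, 0, 10, 0]; [0, 0, 0, 0, 0, 0, 12]] (rows listed top to bottom)


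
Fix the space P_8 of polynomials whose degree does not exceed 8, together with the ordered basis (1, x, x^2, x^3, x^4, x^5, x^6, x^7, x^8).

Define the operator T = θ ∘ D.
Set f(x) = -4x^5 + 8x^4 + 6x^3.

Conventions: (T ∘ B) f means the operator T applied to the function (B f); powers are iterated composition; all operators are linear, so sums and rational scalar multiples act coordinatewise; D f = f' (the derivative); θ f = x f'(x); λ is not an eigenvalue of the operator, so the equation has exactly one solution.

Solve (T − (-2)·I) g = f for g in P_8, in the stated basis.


the result is g(x) = -2x^5 + 24x^4 - 141x^3 + 423x^2 - 423x

write g with unknown coordinates in the stated basis and equate coefficients in (T − (-2)·I) g = f
solving from the highest basis element down gives g = -2x^5 + 24x^4 - 141x^3 + 423x^2 - 423x
check: T g = -40x^4 + 288x^3 - 846x^2 + 846x
so T g − (-2)·g = -4x^5 + 8x^4 + 6x^3 = f ✓


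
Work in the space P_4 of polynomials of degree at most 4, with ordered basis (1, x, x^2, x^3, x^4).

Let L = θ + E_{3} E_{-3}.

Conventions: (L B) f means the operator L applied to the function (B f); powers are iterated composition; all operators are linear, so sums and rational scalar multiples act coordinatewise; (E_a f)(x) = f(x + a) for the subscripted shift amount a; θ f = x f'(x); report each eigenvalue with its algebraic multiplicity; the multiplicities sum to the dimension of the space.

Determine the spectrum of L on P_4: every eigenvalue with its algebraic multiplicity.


image of 1: 1
image of x: 2x
image of x^2: 3x^2
image of x^3: 4x^3
image of x^4: 5x^4
the matrix is upper triangular; its diagonal is (1, 2, 3, 4, 5)
for a triangular matrix the eigenvalues are the diagonal entries, with algebraic multiplicity their repetition count

λ = 1 (multiplicity 1), λ = 2 (multiplicity 1), λ = 3 (multiplicity 1), λ = 4 (multiplicity 1), λ = 5 (multiplicity 1)


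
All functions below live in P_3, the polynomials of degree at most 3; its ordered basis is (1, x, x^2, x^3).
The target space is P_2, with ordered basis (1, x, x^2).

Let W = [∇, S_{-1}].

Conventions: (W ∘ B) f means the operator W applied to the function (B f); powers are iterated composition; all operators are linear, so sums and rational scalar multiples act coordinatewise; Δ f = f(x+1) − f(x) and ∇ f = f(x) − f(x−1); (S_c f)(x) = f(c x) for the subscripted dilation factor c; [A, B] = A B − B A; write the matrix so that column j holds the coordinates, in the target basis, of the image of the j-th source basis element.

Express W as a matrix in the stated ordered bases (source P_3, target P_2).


the matrix is [[0, -2, 0, -2]; [0, 0, 4, 0]; [0, 0, 0, -6]] (rows listed top to bottom)

image of 1: 0
image of x: -2
image of x^2: 4x
image of x^3: -6x^2 - 2
each image's coordinates form column j of the matrix


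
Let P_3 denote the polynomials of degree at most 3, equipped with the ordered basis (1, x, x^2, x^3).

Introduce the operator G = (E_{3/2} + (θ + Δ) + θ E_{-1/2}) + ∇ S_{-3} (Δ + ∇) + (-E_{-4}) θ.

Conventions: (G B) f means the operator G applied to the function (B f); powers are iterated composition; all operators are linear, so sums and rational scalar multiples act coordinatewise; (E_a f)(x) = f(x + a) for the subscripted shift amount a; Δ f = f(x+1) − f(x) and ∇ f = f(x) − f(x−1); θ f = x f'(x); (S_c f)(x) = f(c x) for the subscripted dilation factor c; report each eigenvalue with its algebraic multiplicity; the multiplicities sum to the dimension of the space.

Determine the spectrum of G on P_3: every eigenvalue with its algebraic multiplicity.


image of 1: 1
image of x: 2x + 13/2
image of x^2: 3x^2 + 20x - 163/4
image of x^3: 4x^3 + (81/2)x^2 - (51/2)x + 1139/8
the matrix is upper triangular; its diagonal is (1, 2, 3, 4)
for a triangular matrix the eigenvalues are the diagonal entries, with algebraic multiplicity their repetition count

λ = 1 (multiplicity 1), λ = 2 (multiplicity 1), λ = 3 (multiplicity 1), λ = 4 (multiplicity 1)


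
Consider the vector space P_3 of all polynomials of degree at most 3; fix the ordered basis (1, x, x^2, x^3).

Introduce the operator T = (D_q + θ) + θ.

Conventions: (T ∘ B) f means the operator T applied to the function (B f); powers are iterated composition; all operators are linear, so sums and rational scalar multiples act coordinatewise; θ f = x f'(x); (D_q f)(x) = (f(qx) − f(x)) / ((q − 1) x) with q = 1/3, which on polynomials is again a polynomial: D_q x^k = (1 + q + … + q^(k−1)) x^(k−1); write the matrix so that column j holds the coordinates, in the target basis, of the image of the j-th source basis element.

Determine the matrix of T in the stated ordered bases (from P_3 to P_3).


the matrix is [[0, 1, 0, 0]; [0, 2, 4/3, 0]; [0, 0, 4, 13/9]; [0, 0, 0, 6]] (rows listed top to bottom)

image of 1: 0
image of x: 2x + 1
image of x^2: 4x^2 + (4/3)x
image of x^3: 6x^3 + (13/9)x^2
each image's coordinates form column j of the matrix


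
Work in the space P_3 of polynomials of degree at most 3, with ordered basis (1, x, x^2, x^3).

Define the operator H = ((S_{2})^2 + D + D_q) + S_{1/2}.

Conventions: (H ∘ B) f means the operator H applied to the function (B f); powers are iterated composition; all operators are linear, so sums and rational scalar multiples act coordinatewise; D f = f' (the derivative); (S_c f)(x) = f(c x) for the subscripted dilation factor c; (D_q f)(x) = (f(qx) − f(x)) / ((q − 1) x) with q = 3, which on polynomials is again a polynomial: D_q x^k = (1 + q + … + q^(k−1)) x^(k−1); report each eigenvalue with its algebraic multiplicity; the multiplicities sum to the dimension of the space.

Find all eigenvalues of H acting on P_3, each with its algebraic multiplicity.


λ = 2 (multiplicity 1), λ = 9/2 (multiplicity 1), λ = 65/4 (multiplicity 1), λ = 513/8 (multiplicity 1)

image of 1: 2
image of x: (9/2)x + 2
image of x^2: (65/4)x^2 + 6x
image of x^3: (513/8)x^3 + 16x^2
the matrix is upper triangular; its diagonal is (2, 9/2, 65/4, 513/8)
for a triangular matrix the eigenvalues are the diagonal entries, with algebraic multiplicity their repetition count


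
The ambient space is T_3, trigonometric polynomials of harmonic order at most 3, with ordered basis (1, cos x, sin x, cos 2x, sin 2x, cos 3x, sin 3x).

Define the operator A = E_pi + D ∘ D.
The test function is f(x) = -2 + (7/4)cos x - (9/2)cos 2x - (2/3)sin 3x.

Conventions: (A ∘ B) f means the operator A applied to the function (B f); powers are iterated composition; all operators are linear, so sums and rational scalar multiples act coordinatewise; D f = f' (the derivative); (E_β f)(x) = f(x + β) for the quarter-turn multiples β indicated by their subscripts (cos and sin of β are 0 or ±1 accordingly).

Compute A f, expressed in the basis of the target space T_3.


g(x) = -2 - (7/2)cos x + (27/2)cos 2x + (20/3)sin 3x

E_pi f = -2 - (7/4)cos x - (9/2)cos 2x + (2/3)sin 3x
D f = -(7/4)sin x + 9sin 2x - 2cos 3x
D D f = -(7/4)cos x + 18cos 2x + 6sin 3x
(E_pi + D ∘ D) f = -2 - (7/2)cos x + (27/2)cos 2x + (20/3)sin 3x


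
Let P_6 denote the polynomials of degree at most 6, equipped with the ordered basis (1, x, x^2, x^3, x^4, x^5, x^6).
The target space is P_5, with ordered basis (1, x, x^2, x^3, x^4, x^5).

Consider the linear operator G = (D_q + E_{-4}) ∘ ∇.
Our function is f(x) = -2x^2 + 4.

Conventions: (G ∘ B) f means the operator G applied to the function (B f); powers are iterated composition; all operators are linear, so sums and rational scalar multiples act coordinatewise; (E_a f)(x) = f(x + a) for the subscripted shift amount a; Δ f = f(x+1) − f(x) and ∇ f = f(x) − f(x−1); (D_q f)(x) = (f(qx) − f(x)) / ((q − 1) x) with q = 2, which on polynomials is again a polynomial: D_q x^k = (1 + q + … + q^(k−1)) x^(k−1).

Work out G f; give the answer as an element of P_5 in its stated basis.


g(x) = -4x + 14

∇ f = -4x + 2
D_q ∇ f = -4
E_{-4} ∇ f = -4x + 18
(D_q + E_{-4}) ∇ f = -4x + 14


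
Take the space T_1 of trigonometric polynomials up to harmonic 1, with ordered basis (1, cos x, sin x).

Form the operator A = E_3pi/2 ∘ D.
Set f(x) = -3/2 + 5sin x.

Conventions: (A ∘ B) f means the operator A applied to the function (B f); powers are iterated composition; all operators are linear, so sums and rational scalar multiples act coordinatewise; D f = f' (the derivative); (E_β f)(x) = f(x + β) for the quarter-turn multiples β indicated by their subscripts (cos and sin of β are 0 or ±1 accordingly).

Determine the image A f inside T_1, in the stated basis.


g(x) = 5sin x

D f = 5cos x
E_3pi/2 D f = 5sin x


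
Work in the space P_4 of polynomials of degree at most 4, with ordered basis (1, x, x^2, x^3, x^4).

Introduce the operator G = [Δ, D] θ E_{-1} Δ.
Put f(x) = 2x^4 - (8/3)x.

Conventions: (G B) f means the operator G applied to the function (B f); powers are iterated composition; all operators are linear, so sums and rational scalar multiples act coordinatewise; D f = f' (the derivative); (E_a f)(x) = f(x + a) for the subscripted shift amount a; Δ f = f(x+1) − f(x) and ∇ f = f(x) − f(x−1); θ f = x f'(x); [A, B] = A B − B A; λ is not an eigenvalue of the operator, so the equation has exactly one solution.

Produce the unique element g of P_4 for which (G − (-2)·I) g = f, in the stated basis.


write g with unknown coordinates in the stated basis and equate coefficients in (G − (-2)·I) g = f
solving from the highest basis element down gives g = x^4 - (4/3)x
check: G g = 0
so G g − (-2)·g = 2x^4 - (8/3)x = f ✓

the result is g(x) = x^4 - (4/3)x


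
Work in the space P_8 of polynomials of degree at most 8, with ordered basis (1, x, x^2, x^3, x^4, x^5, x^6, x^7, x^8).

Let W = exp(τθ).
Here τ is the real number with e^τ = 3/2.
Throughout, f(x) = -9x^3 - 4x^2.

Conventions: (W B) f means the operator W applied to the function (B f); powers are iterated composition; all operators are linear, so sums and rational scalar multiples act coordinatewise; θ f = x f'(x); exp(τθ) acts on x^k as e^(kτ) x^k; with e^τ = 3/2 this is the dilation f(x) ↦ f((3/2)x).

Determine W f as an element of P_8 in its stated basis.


exp(τθ) x^k = e^(kτ) x^k; with e^τ = 3/2 this sends x^k to (3/2)^k x^k
x^2 ↦ 9/4 x^2
x^3 ↦ 27/8 x^3
applying this coordinatewise to f: exp(τθ) f = -(243/8)x^3 - 9x^2

g(x) = -(243/8)x^3 - 9x^2


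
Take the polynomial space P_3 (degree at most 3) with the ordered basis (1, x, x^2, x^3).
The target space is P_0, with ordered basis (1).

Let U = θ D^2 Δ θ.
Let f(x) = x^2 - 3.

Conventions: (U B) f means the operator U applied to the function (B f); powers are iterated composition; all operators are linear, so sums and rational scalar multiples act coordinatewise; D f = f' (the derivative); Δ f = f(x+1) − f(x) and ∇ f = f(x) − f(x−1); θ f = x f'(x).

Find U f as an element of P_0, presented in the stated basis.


the image equals g(x) = 0

θ f = 2x^2
Δ θ f = 4x + 2
D Δ θ f = 4
D D Δ θ f = 0
θ D^2 Δ θ f = 0


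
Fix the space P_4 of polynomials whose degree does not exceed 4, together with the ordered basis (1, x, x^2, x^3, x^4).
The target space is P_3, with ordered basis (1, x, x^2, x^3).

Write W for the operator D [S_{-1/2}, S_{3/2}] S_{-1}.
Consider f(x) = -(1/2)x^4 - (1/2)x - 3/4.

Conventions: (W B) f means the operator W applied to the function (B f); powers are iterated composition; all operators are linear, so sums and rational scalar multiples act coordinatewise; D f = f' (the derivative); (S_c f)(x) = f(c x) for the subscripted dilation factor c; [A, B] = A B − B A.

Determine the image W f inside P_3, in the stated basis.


S_{-1} f = -(1/2)x^4 + (1/2)x - 3/4
S_{3/2} S_{-1} f = -(81/32)x^4 + (3/4)x - 3/4
S_{-1/2} S_{3/2} S_{-1} f = -(81/512)x^4 - (3/8)x - 3/4
S_{-1/2} S_{-1} f = -(1/32)x^4 - (1/4)x - 3/4
S_{3/2} S_{-1/2} S_{-1} f = -(81/512)x^4 - (3/8)x - 3/4
[S_{-1/2}, S_{3/2}] S_{-1} f = 0
D [S_{-1/2}, S_{3/2}] S_{-1} f = 0

g(x) = 0


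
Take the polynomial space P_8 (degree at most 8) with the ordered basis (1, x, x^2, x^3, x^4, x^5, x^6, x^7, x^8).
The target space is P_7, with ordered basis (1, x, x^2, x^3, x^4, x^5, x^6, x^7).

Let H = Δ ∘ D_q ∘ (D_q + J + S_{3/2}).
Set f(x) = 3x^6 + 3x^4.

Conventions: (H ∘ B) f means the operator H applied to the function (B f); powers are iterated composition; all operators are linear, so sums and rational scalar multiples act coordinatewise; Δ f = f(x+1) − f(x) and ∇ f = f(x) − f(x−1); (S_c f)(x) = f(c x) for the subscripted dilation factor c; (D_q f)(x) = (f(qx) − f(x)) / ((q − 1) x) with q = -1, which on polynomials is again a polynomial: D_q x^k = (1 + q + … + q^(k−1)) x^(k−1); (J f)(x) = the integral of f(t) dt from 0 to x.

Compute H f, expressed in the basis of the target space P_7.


D_q f = 0
J f = (3/7)x^7 + (3/5)x^5
S_{3/2} f = (2187/64)x^6 + (243/16)x^4
(D_q + J + S_{3/2}) f = (3/7)x^7 + (2187/64)x^6 + (3/5)x^5 + (243/16)x^4
D_q (D_q + J + S_{3/2}) f = (3/7)x^6 + (3/5)x^4
Δ D_q (D_q + J + S_{3/2}) f = (18/7)x^5 + (45/7)x^4 + (384/35)x^3 + (351/35)x^2 + (174/35)x + 36/35

the result is g(x) = (18/7)x^5 + (45/7)x^4 + (384/35)x^3 + (351/35)x^2 + (174/35)x + 36/35


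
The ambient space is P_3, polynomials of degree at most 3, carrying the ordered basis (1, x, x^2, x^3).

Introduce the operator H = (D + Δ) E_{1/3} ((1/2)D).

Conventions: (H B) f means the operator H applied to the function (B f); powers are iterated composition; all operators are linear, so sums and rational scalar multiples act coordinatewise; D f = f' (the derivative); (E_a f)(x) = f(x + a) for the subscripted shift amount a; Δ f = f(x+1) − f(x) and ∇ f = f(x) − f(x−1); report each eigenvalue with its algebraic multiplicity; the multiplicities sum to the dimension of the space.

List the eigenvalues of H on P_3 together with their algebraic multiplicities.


λ = 0 (multiplicity 4)

image of 1: 0
image of x: 0
image of x^2: 2
image of x^3: 6x + 7/2
the matrix is upper triangular; its diagonal is (0, 0, 0, 0)
for a triangular matrix the eigenvalues are the diagonal entries, with algebraic multiplicity their repetition count


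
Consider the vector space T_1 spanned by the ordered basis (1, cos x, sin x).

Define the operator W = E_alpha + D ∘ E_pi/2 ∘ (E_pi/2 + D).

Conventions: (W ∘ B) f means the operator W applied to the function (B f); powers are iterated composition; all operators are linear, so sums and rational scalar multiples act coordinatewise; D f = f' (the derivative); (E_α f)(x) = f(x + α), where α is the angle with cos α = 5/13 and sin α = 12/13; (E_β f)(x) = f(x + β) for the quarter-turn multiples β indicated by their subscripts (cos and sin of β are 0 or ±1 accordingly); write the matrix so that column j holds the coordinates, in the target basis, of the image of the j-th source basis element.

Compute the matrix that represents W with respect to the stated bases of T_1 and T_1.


image of 1: 1
image of cos x: (5/13)cos x + (14/13)sin x
image of sin x: -(14/13)cos x + (5/13)sin x
each image's coordinates form column j of the matrix

the matrix is [[1, 0, 0]; [0, 5/13, -14/13]; [0, 14/13, 5/13]] (rows listed top to bottom)


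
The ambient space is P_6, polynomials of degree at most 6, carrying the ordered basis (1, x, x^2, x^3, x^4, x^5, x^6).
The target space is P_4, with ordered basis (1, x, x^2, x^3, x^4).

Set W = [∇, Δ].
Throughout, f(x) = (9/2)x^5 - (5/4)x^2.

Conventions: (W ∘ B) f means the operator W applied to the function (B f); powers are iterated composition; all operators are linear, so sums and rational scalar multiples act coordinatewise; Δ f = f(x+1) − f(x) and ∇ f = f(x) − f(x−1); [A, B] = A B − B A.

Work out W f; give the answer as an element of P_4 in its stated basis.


Δ f = (45/2)x^4 + 45x^3 + 45x^2 + 20x + 13/4
∇ Δ f = 90x^3 + 45x - 5/2
∇ f = (45/2)x^4 - 45x^3 + 45x^2 - 25x + 23/4
Δ ∇ f = 90x^3 + 45x - 5/2
[∇, Δ] f = 0

g(x) = 0


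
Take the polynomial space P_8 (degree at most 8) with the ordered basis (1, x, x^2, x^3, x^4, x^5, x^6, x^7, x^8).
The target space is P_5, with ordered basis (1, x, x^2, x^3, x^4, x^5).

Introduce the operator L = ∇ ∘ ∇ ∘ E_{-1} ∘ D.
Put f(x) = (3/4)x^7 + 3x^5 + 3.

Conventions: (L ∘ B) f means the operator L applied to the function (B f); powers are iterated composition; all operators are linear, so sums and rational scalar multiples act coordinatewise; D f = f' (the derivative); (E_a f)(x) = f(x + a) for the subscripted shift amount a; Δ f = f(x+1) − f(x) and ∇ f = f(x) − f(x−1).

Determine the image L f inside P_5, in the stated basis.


D f = (21/4)x^6 + 15x^4
E_{-1} D f = (21/4)x^6 - (63/2)x^5 + (375/4)x^4 - 165x^3 + (675/4)x^2 - (183/2)x + 81/4
∇ E_{-1} D f = (63/2)x^5 - (945/4)x^4 + 795x^3 - (5805/4)x^2 + (2793/2)x - 2223/4
∇ (∇ ∘ E_{-1} ∘ D) f = (315/2)x^4 - 1260x^3 + (8235/2)x^2 - 6390x + 7821/2

the result is g(x) = (315/2)x^4 - 1260x^3 + (8235/2)x^2 - 6390x + 7821/2


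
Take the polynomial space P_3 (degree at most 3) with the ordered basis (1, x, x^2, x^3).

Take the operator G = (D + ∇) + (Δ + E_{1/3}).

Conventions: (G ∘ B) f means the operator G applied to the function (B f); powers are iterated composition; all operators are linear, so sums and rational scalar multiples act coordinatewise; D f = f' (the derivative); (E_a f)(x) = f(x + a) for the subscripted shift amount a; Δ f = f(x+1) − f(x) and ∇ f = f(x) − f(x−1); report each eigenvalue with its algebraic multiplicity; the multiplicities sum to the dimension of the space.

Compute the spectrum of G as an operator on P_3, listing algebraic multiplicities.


λ = 1 (multiplicity 4)

image of 1: 1
image of x: x + 10/3
image of x^2: x^2 + (20/3)x + 1/9
image of x^3: x^3 + 10x^2 + (1/3)x + 55/27
the matrix is upper triangular; its diagonal is (1, 1, 1, 1)
for a triangular matrix the eigenvalues are the diagonal entries, with algebraic multiplicity their repetition count


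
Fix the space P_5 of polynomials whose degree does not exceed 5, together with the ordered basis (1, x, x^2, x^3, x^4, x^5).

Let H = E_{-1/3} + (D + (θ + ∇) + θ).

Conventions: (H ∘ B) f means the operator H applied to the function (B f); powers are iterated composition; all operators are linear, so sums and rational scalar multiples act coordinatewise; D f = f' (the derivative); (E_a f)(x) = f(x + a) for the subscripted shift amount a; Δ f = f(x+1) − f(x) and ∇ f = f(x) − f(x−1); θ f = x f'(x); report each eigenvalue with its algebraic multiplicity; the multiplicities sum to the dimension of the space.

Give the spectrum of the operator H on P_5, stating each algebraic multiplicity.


image of 1: 1
image of x: 3x + 5/3
image of x^2: 5x^2 + (10/3)x - 8/9
image of x^3: 7x^3 + 5x^2 - (8/3)x + 26/27
image of x^4: 9x^4 + (20/3)x^3 - (16/3)x^2 + (104/27)x - 80/81
image of x^5: 11x^5 + (25/3)x^4 - (80/9)x^3 + (260/27)x^2 - (400/81)x + 242/243
the matrix is upper triangular; its diagonal is (1, 3, 5, 7, 9, 11)
for a triangular matrix the eigenvalues are the diagonal entries, with algebraic multiplicity their repetition count

λ = 1 (multiplicity 1), λ = 3 (multiplicity 1), λ = 5 (multiplicity 1), λ = 7 (multiplicity 1), λ = 9 (multiplicity 1), λ = 11 (multiplicity 1)
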